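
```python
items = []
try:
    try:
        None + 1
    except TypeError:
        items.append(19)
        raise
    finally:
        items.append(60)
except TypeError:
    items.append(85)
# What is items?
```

Step-by-step execution trace:
1. Inner try: `None + 1` raises TypeError.
2. Inner `except TypeError` matches → `items.append(19)` → items = [19].
3. bare `raise` re-raises TypeError.
4. Inner `finally` runs during unwinding: `items.append(60)` → items = [19, 60].
5. Outer `except TypeError` matches → `items.append(85)` → items = [19, 60, 85].
Result: [19, 60, 85]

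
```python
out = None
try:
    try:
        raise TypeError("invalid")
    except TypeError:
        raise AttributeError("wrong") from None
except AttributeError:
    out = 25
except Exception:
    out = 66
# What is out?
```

Step-by-step execution trace:
1. Inner try raises TypeError; inner `except TypeError` catches it.
2. `raise AttributeError(...) from None` raises AttributeError (from None suppresses __context__, but the active exception is still AttributeError).
3. Outer `except AttributeError` matches → out = 25.
4. `except Exception` is not reached.
Result: 25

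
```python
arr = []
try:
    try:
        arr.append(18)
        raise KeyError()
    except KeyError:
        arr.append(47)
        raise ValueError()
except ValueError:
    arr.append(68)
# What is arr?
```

Step-by-step execution trace:
1. Inner try: `arr.append(18)` → arr = [18].
2. `raise KeyError()` raises KeyError.
3. Inner `except KeyError` matches → `arr.append(47)` → arr = [18, 47].
4. `raise ValueError()` raises ValueError; propagates to outer try.
5. Outer `except ValueError` matches → `arr.append(68)` → arr = [18, 47, 68].
Result: [18, 47, 68]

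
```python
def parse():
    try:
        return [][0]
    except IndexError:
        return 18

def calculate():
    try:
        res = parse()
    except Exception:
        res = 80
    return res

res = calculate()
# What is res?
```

Step-by-step execution trace:
1. `calculate()` calls `parse()`.
2. In parse: `[][0]` raises IndexError; `except IndexError` catches it → returns 18.
3. In calculate: `res = parse()` → res = 18. No exception reaches calculate.
4. `except Exception` is skipped; calculate returns 18.
5. res = 18.
Result: 18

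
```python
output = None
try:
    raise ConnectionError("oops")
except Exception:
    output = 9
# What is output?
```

Step-by-step execution trace:
1. `raise ConnectionError(...)` raises ConnectionError.
2. `except Exception` matches (ConnectionError is a subclass of Exception) → output = 9.
Result: 9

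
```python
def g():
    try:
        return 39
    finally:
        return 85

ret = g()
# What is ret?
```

Step-by-step execution trace:
1. `g()` enters try: `return 39` sets pending return value 39.
2. Before returning, `finally: return 85` runs and overrides the pending return.
3. g() returns 85 → ret = 85.
Result: 85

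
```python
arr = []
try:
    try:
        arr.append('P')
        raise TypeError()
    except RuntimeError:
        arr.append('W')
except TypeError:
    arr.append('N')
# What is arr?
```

Step-by-step execution trace:
1. Inner try: `arr.append('P')` → arr = ['P'].
2. `raise TypeError()` raises TypeError.
3. Inner `except RuntimeError` does not match TypeError; exception propagates to outer try.
4. Outer `except TypeError` matches → `arr.append('N')` → arr = ['P', 'N'].
Result: ['P', 'N']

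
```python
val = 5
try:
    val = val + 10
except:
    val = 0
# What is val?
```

Step-by-step execution trace:
1. val starts at 5.
2. try: `val = val + 10` → val = 15. No exception raised.
3. `except` is skipped.
Result: 15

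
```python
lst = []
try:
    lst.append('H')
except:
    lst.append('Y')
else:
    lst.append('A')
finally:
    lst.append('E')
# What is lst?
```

Step-by-step execution trace:
1. try: `lst.append('H')` → lst = ['H']. No exception raised.
2. `except` is skipped.
3. `else` runs: `lst.append('A')` → lst = ['H', 'A'].
4. `finally` always runs: `lst.append('E')` → lst = ['H', 'A', 'E'].
Result: ['H', 'A', 'E']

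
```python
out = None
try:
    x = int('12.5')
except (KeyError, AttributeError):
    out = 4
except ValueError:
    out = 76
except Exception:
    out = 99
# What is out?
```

Step-by-step execution trace:
1. `x = int('12.5')` raises ValueError.
2. `except (KeyError, AttributeError)` does not match ValueError; skipped.
3. `except ValueError` matches (exact type match) → out = 76.
4. `except Exception` is not reached.
Result: 76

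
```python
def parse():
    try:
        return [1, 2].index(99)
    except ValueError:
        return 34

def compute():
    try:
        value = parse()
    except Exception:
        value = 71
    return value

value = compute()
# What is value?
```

Step-by-step execution trace:
1. `compute()` calls `parse()`.
2. In parse: `[1, 2].index(99)` raises ValueError; `except ValueError` catches it → returns 34.
3. In compute: `value = parse()` → value = 34. No exception reaches compute.
4. `except Exception` is skipped; compute returns 34.
5. value = 34.
Result: 34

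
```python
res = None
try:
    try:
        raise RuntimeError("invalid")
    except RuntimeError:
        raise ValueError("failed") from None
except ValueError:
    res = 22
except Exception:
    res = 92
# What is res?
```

Step-by-step execution trace:
1. Inner try raises RuntimeError; inner `except RuntimeError` catches it.
2. `raise ValueError(...) from None` raises ValueError (from None suppresses __context__, but the active exception is still ValueError).
3. Outer `except ValueError` matches → res = 22.
4. `except Exception` is not reached.
Result: 22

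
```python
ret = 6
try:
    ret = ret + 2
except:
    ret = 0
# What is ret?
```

Step-by-step execution trace:
1. ret starts at 6.
2. try: `ret = ret + 2` → ret = 8. No exception raised.
3. `except` is skipped.
Result: 8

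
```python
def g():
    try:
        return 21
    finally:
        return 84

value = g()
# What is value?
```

Step-by-step execution trace:
1. `g()` enters try: `return 21` sets pending return value 21.
2. Before returning, `finally: return 84` runs and overrides the pending return.
3. g() returns 84 → value = 84.
Result: 84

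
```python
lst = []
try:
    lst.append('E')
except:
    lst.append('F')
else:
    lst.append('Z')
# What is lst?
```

Step-by-step execution trace:
1. try: `lst.append('E')` → lst = ['E']. No exception raised.
2. `except` is skipped.
3. `else` runs (try completed without exception): `lst.append('Z')` → lst = ['E', 'Z'].
Result: ['E', 'Z']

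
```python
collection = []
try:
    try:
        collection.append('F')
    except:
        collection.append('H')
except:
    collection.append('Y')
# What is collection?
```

Step-by-step execution trace:
1. Inner try: `collection.append('F')` → collection = ['F']. No exception raised.
2. Inner `except` is skipped.
3. Inner try completes normally; outer `except` is skipped.
Result: ['F']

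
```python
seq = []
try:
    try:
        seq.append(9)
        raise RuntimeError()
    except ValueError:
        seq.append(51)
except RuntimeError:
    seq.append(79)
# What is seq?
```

Step-by-step execution trace:
1. Inner try: `seq.append(9)` → seq = [9].
2. `raise RuntimeError()` raises RuntimeError.
3. Inner `except ValueError` does not match RuntimeError; exception propagates to outer try.
4. Outer `except RuntimeError` matches → `seq.append(79)` → seq = [9, 79].
Result: [9, 79]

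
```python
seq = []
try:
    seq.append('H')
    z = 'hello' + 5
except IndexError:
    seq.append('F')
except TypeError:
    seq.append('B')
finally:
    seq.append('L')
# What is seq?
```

Step-by-step execution trace:
1. try: `seq.append('H')` → seq = ['H'].
2. `z = 'hello' + 5` raises TypeError.
3. `except IndexError` does not match TypeError; skipped.
4. `except TypeError` matches → `seq.append('B')` → seq = ['H', 'B'].
5. finally always runs: `seq.append('L')` → seq = ['H', 'B', 'L'].
Result: ['H', 'B', 'L']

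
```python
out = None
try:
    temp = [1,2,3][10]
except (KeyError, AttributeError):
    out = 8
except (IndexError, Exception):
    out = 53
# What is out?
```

Step-by-step execution trace:
1. `temp = [1,2,3][10]` raises IndexError.
2. `except (KeyError, AttributeError)` does not match IndexError; skipped.
3. `except (IndexError, Exception)` matches (IndexError is in the tuple) → out = 53.
Result: 53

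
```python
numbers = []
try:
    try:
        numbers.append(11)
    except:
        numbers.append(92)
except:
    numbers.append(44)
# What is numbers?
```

Step-by-step execution trace:
1. Inner try: `numbers.append(11)` → numbers = [11]. No exception raised.
2. Inner `except` is skipped.
3. Inner try completes normally; outer `except` is skipped.
Result: [11]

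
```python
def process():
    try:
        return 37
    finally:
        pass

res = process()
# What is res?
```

Step-by-step execution trace:
1. `process()` enters try: `return 37` sets pending return value 37.
2. Before returning, `finally: pass` runs (no effect).
3. process() returns 37 → res = 37.
Result: 37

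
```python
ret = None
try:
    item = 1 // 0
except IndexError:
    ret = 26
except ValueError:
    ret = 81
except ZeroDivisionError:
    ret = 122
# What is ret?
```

Step-by-step execution trace:
1. `item = 1 // 0` raises ZeroDivisionError.
2. `except IndexError` does not match ZeroDivisionError; skipped.
3. `except ValueError` does not match ZeroDivisionError; skipped.
4. `except ZeroDivisionError` matches → ret = 122.
Result: 122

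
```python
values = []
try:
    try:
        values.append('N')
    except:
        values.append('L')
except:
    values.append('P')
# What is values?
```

Step-by-step execution trace:
1. Inner try: `values.append('N')` → values = ['N']. No exception raised.
2. Inner `except` is skipped.
3. Inner try completes normally; outer `except` is skipped.
Result: ['N']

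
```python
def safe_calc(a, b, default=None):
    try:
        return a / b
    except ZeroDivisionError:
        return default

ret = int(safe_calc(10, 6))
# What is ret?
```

Step-by-step execution trace:
1. `safe_calc(10, 6)` enters try: `return 10 / 6` → returns 1.6666666666666667. No exception raised.
2. `except ZeroDivisionError` is skipped.
3. `int(1.6666666666666667)` → 1 → ret = 1.
Result: 1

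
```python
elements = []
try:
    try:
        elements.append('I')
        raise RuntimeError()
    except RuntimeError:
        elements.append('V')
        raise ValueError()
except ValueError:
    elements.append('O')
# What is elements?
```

Step-by-step execution trace:
1. Inner try: `elements.append('I')` → elements = ['I'].
2. `raise RuntimeError()` raises RuntimeError.
3. Inner `except RuntimeError` matches → `elements.append('V')` → elements = ['I', 'V'].
4. `raise ValueError()` raises ValueError; propagates to outer try.
5. Outer `except ValueError` matches → `elements.append('O')` → elements = ['I', 'V', 'O'].
Result: ['I', 'V', 'O']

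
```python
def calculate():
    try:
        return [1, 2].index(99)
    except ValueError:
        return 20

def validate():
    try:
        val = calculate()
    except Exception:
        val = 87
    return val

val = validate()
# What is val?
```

Step-by-step execution trace:
1. `validate()` calls `calculate()`.
2. In calculate: `[1, 2].index(99)` raises ValueError; `except ValueError` catches it → returns 20.
3. In validate: `val = calculate()` → val = 20. No exception reaches validate.
4. `except Exception` is skipped; validate returns 20.
5. val = 20.
Result: 20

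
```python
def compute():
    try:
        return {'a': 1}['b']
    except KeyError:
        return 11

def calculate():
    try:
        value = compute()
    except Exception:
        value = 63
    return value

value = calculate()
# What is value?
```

Step-by-step execution trace:
1. `calculate()` calls `compute()`.
2. In compute: `{'a': 1}['b']` raises KeyError; `except KeyError` catches it → returns 11.
3. In calculate: `value = compute()` → value = 11. No exception reaches calculate.
4. `except Exception` is skipped; calculate returns 11.
5. value = 11.
Result: 11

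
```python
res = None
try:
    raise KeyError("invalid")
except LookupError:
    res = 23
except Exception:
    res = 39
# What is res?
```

Step-by-step execution trace:
1. `raise KeyError(...)` raises KeyError.
2. `except LookupError` matches (KeyError is a subclass of LookupError) → res = 23.
3. `except Exception` is not reached.
Result: 23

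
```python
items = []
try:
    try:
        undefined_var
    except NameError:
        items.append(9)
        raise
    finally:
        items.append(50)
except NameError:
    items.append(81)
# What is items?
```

Step-by-step execution trace:
1. Inner try: `undefined_var` raises NameError.
2. Inner `except NameError` matches → `items.append(9)` → items = [9].
3. bare `raise` re-raises NameError.
4. Inner `finally` runs during unwinding: `items.append(50)` → items = [9, 50].
5. Outer `except NameError` matches → `items.append(81)` → items = [9, 50, 81].
Result: [9, 50, 81]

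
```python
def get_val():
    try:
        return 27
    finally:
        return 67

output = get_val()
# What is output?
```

Step-by-step execution trace:
1. `get_val()` enters try: `return 27` sets pending return value 27.
2. Before returning, `finally: return 67` runs and overrides the pending return.
3. get_val() returns 67 → output = 67.
Result: 67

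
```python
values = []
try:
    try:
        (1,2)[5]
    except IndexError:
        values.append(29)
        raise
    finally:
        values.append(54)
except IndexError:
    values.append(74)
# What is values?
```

Step-by-step execution trace:
1. Inner try: `(1,2)[5]` raises IndexError.
2. Inner `except IndexError` matches → `values.append(29)` → values = [29].
3. bare `raise` re-raises IndexError.
4. Inner `finally` runs during unwinding: `values.append(54)` → values = [29, 54].
5. Outer `except IndexError` matches → `values.append(74)` → values = [29, 54, 74].
Result: [29, 54, 74]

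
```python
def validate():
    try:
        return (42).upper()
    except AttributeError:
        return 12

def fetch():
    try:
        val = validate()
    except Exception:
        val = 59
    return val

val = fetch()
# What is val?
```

Step-by-step execution trace:
1. `fetch()` calls `validate()`.
2. In validate: `(42).upper()` raises AttributeError; `except AttributeError` catches it → returns 12.
3. In fetch: `val = validate()` → val = 12. No exception reaches fetch.
4. `except Exception` is skipped; fetch returns 12.
5. val = 12.
Result: 12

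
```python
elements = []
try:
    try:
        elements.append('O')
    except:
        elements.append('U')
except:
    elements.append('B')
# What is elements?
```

Step-by-step execution trace:
1. Inner try: `elements.append('O')` → elements = ['O']. No exception raised.
2. Inner `except` is skipped.
3. Inner try completes normally; outer `except` is skipped.
Result: ['O']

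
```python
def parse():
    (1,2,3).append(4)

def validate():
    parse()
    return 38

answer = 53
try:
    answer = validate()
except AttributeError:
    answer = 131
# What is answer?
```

Step-by-step execution trace:
1. answer starts at 53.
2. try: `validate()` calls `parse()`.
3. `parse()` evaluates `(1,2,3).append(4)`, which raises AttributeError; it propagates through validate (uncaught).
4. `return 38` in validate is not reached; the assignment to answer does not complete.
5. `except AttributeError` matches → answer = 131.
Result: 131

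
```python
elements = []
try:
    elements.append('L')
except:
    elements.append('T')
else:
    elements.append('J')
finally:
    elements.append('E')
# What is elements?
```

Step-by-step execution trace:
1. try: `elements.append('L')` → elements = ['L']. No exception raised.
2. `except` is skipped.
3. `else` runs: `elements.append('J')` → elements = ['L', 'J'].
4. `finally` always runs: `elements.append('E')` → elements = ['L', 'J', 'E'].
Result: ['L', 'J', 'E']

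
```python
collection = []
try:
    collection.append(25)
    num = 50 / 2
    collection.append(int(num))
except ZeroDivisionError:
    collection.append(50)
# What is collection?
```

Step-by-step execution trace:
1. try: `collection.append(25)` → collection = [25].
2. `num = 50 / 2` → num = 25.0. No exception raised.
3. `collection.append(int(num))` → collection = [25, 25].
4. `except ZeroDivisionError` is skipped (no exception was raised).
Result: [25, 25]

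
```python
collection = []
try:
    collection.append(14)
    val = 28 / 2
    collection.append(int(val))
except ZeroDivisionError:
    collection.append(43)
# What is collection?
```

Step-by-step execution trace:
1. try: `collection.append(14)` → collection = [14].
2. `val = 28 / 2` → val = 14.0. No exception raised.
3. `collection.append(int(val))` → collection = [14, 14].
4. `except ZeroDivisionError` is skipped (no exception was raised).
Result: [14, 14]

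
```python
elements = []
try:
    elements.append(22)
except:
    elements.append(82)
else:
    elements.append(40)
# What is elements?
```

Step-by-step execution trace:
1. try: `elements.append(22)` → elements = [22]. No exception raised.
2. `except` is skipped.
3. `else` runs (try completed without exception): `elements.append(40)` → elements = [22, 40].
Result: [22, 40]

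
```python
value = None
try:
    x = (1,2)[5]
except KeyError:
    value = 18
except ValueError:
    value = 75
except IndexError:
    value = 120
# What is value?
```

Step-by-step execution trace:
1. `x = (1,2)[5]` raises IndexError.
2. `except KeyError` does not match IndexError; skipped.
3. `except ValueError` does not match IndexError; skipped.
4. `except IndexError` matches → value = 120.
Result: 120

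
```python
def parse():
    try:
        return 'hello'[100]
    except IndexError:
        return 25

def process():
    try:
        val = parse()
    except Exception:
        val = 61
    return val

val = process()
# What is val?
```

Step-by-step execution trace:
1. `process()` calls `parse()`.
2. In parse: `'hello'[100]` raises IndexError; `except IndexError` catches it → returns 25.
3. In process: `val = parse()` → val = 25. No exception reaches process.
4. `except Exception` is skipped; process returns 25.
5. val = 25.
Result: 25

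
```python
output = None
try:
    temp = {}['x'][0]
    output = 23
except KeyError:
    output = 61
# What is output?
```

Step-by-step execution trace:
1. `temp = {}['x'][0]` raises KeyError.
2. `output = 23` is not reached.
3. `except KeyError` matches → output = 61.
Result: 61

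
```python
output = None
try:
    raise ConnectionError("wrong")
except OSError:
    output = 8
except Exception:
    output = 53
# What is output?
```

Step-by-step execution trace:
1. `raise ConnectionError(...)` raises ConnectionError.
2. `except OSError` matches (ConnectionError is a subclass of OSError) → output = 8.
3. `except Exception` is not reached.
Result: 8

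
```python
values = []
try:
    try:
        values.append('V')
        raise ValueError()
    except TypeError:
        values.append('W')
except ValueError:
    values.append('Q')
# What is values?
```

Step-by-step execution trace:
1. Inner try: `values.append('V')` → values = ['V'].
2. `raise ValueError()` raises ValueError.
3. Inner `except TypeError` does not match ValueError; exception propagates to outer try.
4. Outer `except ValueError` matches → `values.append('Q')` → values = ['V', 'Q'].
Result: ['V', 'Q']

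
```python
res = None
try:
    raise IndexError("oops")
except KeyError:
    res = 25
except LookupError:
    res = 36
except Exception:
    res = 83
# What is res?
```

Step-by-step execution trace:
1. `raise IndexError(...)` raises IndexError.
2. `except KeyError` does not match (IndexError is not a subclass of KeyError); skipped.
3. `except LookupError` matches (IndexError is a subclass of LookupError) → res = 36.
4. `except Exception` is not reached.
Result: 36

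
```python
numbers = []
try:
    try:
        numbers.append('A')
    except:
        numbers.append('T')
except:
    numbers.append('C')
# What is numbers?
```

Step-by-step execution trace:
1. Inner try: `numbers.append('A')` → numbers = ['A']. No exception raised.
2. Inner `except` is skipped.
3. Inner try completes normally; outer `except` is skipped.
Result: ['A']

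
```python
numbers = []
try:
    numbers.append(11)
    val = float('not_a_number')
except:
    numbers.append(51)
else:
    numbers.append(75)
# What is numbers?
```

Step-by-step execution trace:
1. try: `numbers.append(11)` → numbers = [11].
2. `val = float('not_a_number')` raises ValueError.
3. bare `except` matches → `numbers.append(51)` → numbers = [11, 51].
4. `else` is skipped (an exception was raised).
Result: [11, 51]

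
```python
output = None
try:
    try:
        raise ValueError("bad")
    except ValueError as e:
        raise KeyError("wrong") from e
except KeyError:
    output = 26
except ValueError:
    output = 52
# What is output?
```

Step-by-step execution trace:
1. Inner try raises ValueError; inner `except ValueError as e` catches it.
2. `raise KeyError(...) from e` raises KeyError (ValueError is attached as __cause__, but only KeyError is active).
3. Outer `except KeyError` matches → output = 26.
4. `except ValueError` is not reached.
Result: 26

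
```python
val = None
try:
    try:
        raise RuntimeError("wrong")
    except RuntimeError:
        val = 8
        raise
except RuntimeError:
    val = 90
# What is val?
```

Step-by-step execution trace:
1. Inner try: `raise RuntimeError("wrong")` raises RuntimeError.
2. Inner `except RuntimeError` matches → val = 8.
3. bare `raise` re-raises the same RuntimeError.
4. Outer `except RuntimeError` matches → val = 90.
Result: 90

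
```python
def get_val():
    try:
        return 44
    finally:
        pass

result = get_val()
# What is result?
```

Step-by-step execution trace:
1. `get_val()` enters try: `return 44` sets pending return value 44.
2. Before returning, `finally: pass` runs (no effect).
3. get_val() returns 44 → result = 44.
Result: 44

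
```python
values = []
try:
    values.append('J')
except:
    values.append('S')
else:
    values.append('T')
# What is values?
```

Step-by-step execution trace:
1. try: `values.append('J')` → values = ['J']. No exception raised.
2. `except` is skipped.
3. `else` runs (try completed without exception): `values.append('T')` → values = ['J', 'T'].
Result: ['J', 'T']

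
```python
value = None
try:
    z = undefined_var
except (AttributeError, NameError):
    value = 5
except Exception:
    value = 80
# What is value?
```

Step-by-step execution trace:
1. `z = undefined_var` raises NameError.
2. `except (AttributeError, NameError)` matches (NameError is in the tuple) → value = 5.
3. `except Exception` is not reached.
Result: 5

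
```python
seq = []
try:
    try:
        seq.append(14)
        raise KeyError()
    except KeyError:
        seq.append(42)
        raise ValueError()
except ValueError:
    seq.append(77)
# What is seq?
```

Step-by-step execution trace:
1. Inner try: `seq.append(14)` → seq = [14].
2. `raise KeyError()` raises KeyError.
3. Inner `except KeyError` matches → `seq.append(42)` → seq = [14, 42].
4. `raise ValueError()` raises ValueError; propagates to outer try.
5. Outer `except ValueError` matches → `seq.append(77)` → seq = [14, 42, 77].
Result: [14, 42, 77]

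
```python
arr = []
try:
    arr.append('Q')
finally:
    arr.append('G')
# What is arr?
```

Step-by-step execution trace:
1. try: `arr.append('Q')` → arr = ['Q'].
2. The try body completes without raising.
3. finally always runs: `arr.append('G')` → arr = ['Q', 'G'].
Result: ['Q', 'G']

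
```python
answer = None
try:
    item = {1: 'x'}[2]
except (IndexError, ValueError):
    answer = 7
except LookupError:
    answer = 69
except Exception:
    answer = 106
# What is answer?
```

Step-by-step execution trace:
1. `item = {1: 'x'}[2]` raises KeyError.
2. `except (IndexError, ValueError)` does not match KeyError; skipped.
3. `except LookupError` matches (KeyError is a subclass of LookupError) → answer = 69.
4. `except Exception` is not reached.
Result: 69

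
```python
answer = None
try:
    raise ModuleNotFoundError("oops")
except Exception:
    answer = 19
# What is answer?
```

Step-by-step execution trace:
1. `raise ModuleNotFoundError(...)` raises ModuleNotFoundError.
2. `except Exception` matches (ModuleNotFoundError is a subclass of Exception) → answer = 19.
Result: 19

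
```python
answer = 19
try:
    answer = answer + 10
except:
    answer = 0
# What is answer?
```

Step-by-step execution trace:
1. answer starts at 19.
2. try: `answer = answer + 10` → answer = 29. No exception raised.
3. `except` is skipped.
Result: 29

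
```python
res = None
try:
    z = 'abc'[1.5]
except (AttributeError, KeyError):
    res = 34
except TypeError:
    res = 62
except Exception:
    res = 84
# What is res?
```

Step-by-step execution trace:
1. `z = 'abc'[1.5]` raises TypeError.
2. `except (AttributeError, KeyError)` does not match TypeError; skipped.
3. `except TypeError` matches (exact type match) → res = 62.
4. `except Exception` is not reached.
Result: 62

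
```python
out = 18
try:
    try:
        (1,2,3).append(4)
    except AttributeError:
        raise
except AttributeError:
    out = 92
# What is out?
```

Step-by-step execution trace:
1. Inner try: `(1,2,3).append(4)` raises AttributeError.
2. Inner `except AttributeError` matches; bare `raise` re-raises the same AttributeError.
3. Outer `except AttributeError` matches → out = 92.
Result: 92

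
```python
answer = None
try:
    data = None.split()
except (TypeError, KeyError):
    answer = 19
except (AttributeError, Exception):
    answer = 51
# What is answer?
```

Step-by-step execution trace:
1. `data = None.split()` raises AttributeError.
2. `except (TypeError, KeyError)` does not match AttributeError; skipped.
3. `except (AttributeError, Exception)` matches (AttributeError is in the tuple) → answer = 51.
Result: 51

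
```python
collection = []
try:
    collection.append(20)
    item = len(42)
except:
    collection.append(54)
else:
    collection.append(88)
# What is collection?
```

Step-by-step execution trace:
1. try: `collection.append(20)` → collection = [20].
2. `item = len(42)` raises TypeError.
3. bare `except` matches → `collection.append(54)` → collection = [20, 54].
4. `else` is skipped (an exception was raised).
Result: [20, 54]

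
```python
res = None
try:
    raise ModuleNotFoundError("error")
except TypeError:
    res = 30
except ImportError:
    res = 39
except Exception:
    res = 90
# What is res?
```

Step-by-step execution trace:
1. `raise ModuleNotFoundError(...)` raises ModuleNotFoundError.
2. `except TypeError` does not match (ModuleNotFoundError is not a subclass of TypeError); skipped.
3. `except ImportError` matches (ModuleNotFoundError is a subclass of ImportError) → res = 39.
4. `except Exception` is not reached.
Result: 39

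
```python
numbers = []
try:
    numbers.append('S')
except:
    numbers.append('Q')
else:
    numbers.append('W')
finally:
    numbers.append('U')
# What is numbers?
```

Step-by-step execution trace:
1. try: `numbers.append('S')` → numbers = ['S']. No exception raised.
2. `except` is skipped.
3. `else` runs: `numbers.append('W')` → numbers = ['S', 'W'].
4. `finally` always runs: `numbers.append('U')` → numbers = ['S', 'W', 'U'].
Result: ['S', 'W', 'U']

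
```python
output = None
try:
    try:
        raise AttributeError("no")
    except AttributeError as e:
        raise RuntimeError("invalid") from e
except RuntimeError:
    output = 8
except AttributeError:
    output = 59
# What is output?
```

Step-by-step execution trace:
1. Inner try raises AttributeError; inner `except AttributeError as e` catches it.
2. `raise RuntimeError(...) from e` raises RuntimeError (AttributeError is attached as __cause__, but only RuntimeError is active).
3. Outer `except RuntimeError` matches → output = 8.
4. `except AttributeError` is not reached.
Result: 8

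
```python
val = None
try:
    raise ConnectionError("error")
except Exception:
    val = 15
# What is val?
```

Step-by-step execution trace:
1. `raise ConnectionError(...)` raises ConnectionError.
2. `except Exception` matches (ConnectionError is a subclass of Exception) → val = 15.
Result: 15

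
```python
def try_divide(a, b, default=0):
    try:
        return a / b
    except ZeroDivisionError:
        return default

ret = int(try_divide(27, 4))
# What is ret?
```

Step-by-step execution trace:
1. `try_divide(27, 4)` enters try: `return 27 / 4` → returns 6.75. No exception raised.
2. `except ZeroDivisionError` is skipped.
3. `int(6.75)` → 6 → ret = 6.
Result: 6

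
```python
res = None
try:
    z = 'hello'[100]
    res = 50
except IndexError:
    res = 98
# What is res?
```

Step-by-step execution trace:
1. `z = 'hello'[100]` raises IndexError.
2. `res = 50` is not reached.
3. `except IndexError` matches → res = 98.
Result: 98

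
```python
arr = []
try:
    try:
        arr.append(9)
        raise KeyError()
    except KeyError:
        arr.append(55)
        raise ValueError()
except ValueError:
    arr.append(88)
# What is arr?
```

Step-by-step execution trace:
1. Inner try: `arr.append(9)` → arr = [9].
2. `raise KeyError()` raises KeyError.
3. Inner `except KeyError` matches → `arr.append(55)` → arr = [9, 55].
4. `raise ValueError()` raises ValueError; propagates to outer try.
5. Outer `except ValueError` matches → `arr.append(88)` → arr = [9, 55, 88].
Result: [9, 55, 88]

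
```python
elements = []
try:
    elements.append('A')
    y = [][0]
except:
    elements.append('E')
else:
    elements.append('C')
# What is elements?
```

Step-by-step execution trace:
1. try: `elements.append('A')` → elements = ['A'].
2. `y = [][0]` raises IndexError.
3. bare `except` matches → `elements.append('E')` → elements = ['A', 'E'].
4. `else` is skipped (an exception was raised).
Result: ['A', 'E']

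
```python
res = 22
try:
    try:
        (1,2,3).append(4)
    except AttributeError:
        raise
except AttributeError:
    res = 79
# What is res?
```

Step-by-step execution trace:
1. Inner try: `(1,2,3).append(4)` raises AttributeError.
2. Inner `except AttributeError` matches; bare `raise` re-raises the same AttributeError.
3. Outer `except AttributeError` matches → res = 79.
Result: 79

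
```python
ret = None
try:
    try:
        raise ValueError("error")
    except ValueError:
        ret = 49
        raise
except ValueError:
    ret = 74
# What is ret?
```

Step-by-step execution trace:
1. Inner try: `raise ValueError("error")` raises ValueError.
2. Inner `except ValueError` matches → ret = 49.
3. bare `raise` re-raises the same ValueError.
4. Outer `except ValueError` matches → ret = 74.
Result: 74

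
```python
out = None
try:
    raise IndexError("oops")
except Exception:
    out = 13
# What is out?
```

Step-by-step execution trace:
1. `raise IndexError(...)` raises IndexError.
2. `except Exception` matches (IndexError is a subclass of Exception) → out = 13.
Result: 13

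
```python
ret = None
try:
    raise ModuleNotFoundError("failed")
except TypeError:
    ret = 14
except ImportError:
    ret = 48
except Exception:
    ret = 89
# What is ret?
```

Step-by-step execution trace:
1. `raise ModuleNotFoundError(...)` raises ModuleNotFoundError.
2. `except TypeError` does not match (ModuleNotFoundError is not a subclass of TypeError); skipped.
3. `except ImportError` matches (ModuleNotFoundError is a subclass of ImportError) → ret = 48.
4. `except Exception` is not reached.
Result: 48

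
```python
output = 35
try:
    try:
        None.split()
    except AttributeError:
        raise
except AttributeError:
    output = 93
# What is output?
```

Step-by-step execution trace:
1. Inner try: `None.split()` raises AttributeError.
2. Inner `except AttributeError` matches; bare `raise` re-raises the same AttributeError.
3. Outer `except AttributeError` matches → output = 93.
Result: 93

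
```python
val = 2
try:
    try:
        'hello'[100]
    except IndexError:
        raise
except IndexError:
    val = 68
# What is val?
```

Step-by-step execution trace:
1. Inner try: `'hello'[100]` raises IndexError.
2. Inner `except IndexError` matches; bare `raise` re-raises the same IndexError.
3. Outer `except IndexError` matches → val = 68.
Result: 68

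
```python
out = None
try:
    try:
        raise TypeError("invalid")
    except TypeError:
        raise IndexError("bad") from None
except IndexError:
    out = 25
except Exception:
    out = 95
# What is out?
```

Step-by-step execution trace:
1. Inner try raises TypeError; inner `except TypeError` catches it.
2. `raise IndexError(...) from None` raises IndexError (from None suppresses __context__, but the active exception is still IndexError).
3. Outer `except IndexError` matches → out = 25.
4. `except Exception` is not reached.
Result: 25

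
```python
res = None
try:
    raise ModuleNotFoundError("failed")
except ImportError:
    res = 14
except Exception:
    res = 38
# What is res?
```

Step-by-step execution trace:
1. `raise ModuleNotFoundError(...)` raises ModuleNotFoundError.
2. `except ImportError` matches (ModuleNotFoundError is a subclass of ImportError) → res = 14.
3. `except Exception` is not reached.
Result: 14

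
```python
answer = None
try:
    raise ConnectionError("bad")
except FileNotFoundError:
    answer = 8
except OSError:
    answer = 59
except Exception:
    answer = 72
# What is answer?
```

Step-by-step execution trace:
1. `raise ConnectionError(...)` raises ConnectionError.
2. `except FileNotFoundError` does not match (ConnectionError is not a subclass of FileNotFoundError); skipped.
3. `except OSError` matches (ConnectionError is a subclass of OSError) → answer = 59.
4. `except Exception` is not reached.
Result: 59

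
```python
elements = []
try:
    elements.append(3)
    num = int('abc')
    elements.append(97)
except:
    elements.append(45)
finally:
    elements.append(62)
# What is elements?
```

Step-by-step execution trace:
1. try: `elements.append(3)` → elements = [3].
2. `num = int('abc')` raises ValueError; `elements.append(97)` is not reached.
3. bare `except` matches → `elements.append(45)` → elements = [3, 45].
4. finally always runs: `elements.append(62)` → elements = [3, 45, 62].
Result: [3, 45, 62]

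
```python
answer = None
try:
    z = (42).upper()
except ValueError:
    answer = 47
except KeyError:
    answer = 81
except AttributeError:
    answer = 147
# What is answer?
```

Step-by-step execution trace:
1. `z = (42).upper()` raises AttributeError.
2. `except ValueError` does not match AttributeError; skipped.
3. `except KeyError` does not match AttributeError; skipped.
4. `except AttributeError` matches → answer = 147.
Result: 147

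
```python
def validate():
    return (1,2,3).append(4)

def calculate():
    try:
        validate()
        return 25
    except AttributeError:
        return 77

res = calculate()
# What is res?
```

Step-by-step execution trace:
1. `calculate()` calls `validate()`.
2. `validate()` evaluates `(1,2,3).append(4)`, which raises AttributeError; it propagates to the caller.
3. `return 25` is not reached.
4. `except AttributeError` in calculate matches → returns 77.
5. res = 77.
Result: 77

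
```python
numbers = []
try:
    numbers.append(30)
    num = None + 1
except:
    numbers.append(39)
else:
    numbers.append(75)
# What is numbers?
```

Step-by-step execution trace:
1. try: `numbers.append(30)` → numbers = [30].
2. `num = None + 1` raises TypeError.
3. bare `except` matches → `numbers.append(39)` → numbers = [30, 39].
4. `else` is skipped (an exception was raised).
Result: [30, 39]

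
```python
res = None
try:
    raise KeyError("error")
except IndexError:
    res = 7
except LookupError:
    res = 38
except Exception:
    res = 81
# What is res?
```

Step-by-step execution trace:
1. `raise KeyError(...)` raises KeyError.
2. `except IndexError` does not match (KeyError is not a subclass of IndexError); skipped.
3. `except LookupError` matches (KeyError is a subclass of LookupError) → res = 38.
4. `except Exception` is not reached.
Result: 38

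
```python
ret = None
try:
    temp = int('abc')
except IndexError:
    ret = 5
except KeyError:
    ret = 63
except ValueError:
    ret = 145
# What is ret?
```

Step-by-step execution trace:
1. `temp = int('abc')` raises ValueError.
2. `except IndexError` does not match ValueError; skipped.
3. `except KeyError` does not match ValueError; skipped.
4. `except ValueError` matches → ret = 145.
Result: 145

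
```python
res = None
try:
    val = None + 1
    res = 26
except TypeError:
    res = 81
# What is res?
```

Step-by-step execution trace:
1. `val = None + 1` raises TypeError.
2. `res = 26` is not reached.
3. `except TypeError` matches → res = 81.
Result: 81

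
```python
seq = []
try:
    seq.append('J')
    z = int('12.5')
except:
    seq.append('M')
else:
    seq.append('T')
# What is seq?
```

Step-by-step execution trace:
1. try: `seq.append('J')` → seq = ['J'].
2. `z = int('12.5')` raises ValueError.
3. bare `except` matches → `seq.append('M')` → seq = ['J', 'M'].
4. `else` is skipped (an exception was raised).
Result: ['J', 'M']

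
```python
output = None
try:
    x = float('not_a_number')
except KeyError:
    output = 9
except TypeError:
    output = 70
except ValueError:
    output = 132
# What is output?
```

Step-by-step execution trace:
1. `x = float('not_a_number')` raises ValueError.
2. `except KeyError` does not match ValueError; skipped.
3. `except TypeError` does not match ValueError; skipped.
4. `except ValueError` matches → output = 132.
Result: 132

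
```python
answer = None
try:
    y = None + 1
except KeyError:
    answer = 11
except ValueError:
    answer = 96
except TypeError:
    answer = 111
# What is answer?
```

Step-by-step execution trace:
1. `y = None + 1` raises TypeError.
2. `except KeyError` does not match TypeError; skipped.
3. `except ValueError` does not match TypeError; skipped.
4. `except TypeError` matches → answer = 111.
Result: 111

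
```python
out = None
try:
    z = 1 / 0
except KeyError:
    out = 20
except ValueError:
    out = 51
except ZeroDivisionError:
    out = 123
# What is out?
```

Step-by-step execution trace:
1. `z = 1 / 0` raises ZeroDivisionError.
2. `except KeyError` does not match ZeroDivisionError; skipped.
3. `except ValueError` does not match ZeroDivisionError; skipped.
4. `except ZeroDivisionError` matches → out = 123.
Result: 123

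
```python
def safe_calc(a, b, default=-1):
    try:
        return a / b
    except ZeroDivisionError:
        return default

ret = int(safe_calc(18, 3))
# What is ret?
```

Step-by-step execution trace:
1. `safe_calc(18, 3)` enters try: `return 18 / 3` → returns 6.0. No exception raised.
2. `except ZeroDivisionError` is skipped.
3. `int(6.0)` → 6 → ret = 6.
Result: 6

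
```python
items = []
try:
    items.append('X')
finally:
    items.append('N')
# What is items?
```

Step-by-step execution trace:
1. try: `items.append('X')` → items = ['X'].
2. The try body completes without raising.
3. finally always runs: `items.append('N')` → items = ['X', 'N'].
Result: ['X', 'N']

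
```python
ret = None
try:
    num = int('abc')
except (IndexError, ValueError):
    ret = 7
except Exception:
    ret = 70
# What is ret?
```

Step-by-step execution trace:
1. `num = int('abc')` raises ValueError.
2. `except (IndexError, ValueError)` matches (ValueError is in the tuple) → ret = 7.
3. `except Exception` is not reached.
Result: 7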